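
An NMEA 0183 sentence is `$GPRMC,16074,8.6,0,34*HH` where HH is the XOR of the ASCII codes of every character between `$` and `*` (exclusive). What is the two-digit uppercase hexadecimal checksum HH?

XOR the ASCII codes of the payload characters:
  'G' = 0x47 → acc = 0x47
  'P' = 0x50 → acc = 0x17
  'R' = 0x52 → acc = 0x45
  'M' = 0x4D → acc = 0x08
  'C' = 0x43 → acc = 0x4B
  ',' = 0x2C → acc = 0x67
  '1' = 0x31 → acc = 0x56
  '6' = 0x36 → acc = 0x60
  '0' = 0x30 → acc = 0x50
  '7' = 0x37 → acc = 0x67
  '4' = 0x34 → acc = 0x53
  ',' = 0x2C → acc = 0x7F
  '8' = 0x38 → acc = 0x47
  '.' = 0x2E → acc = 0x69
  '6' = 0x36 → acc = 0x5F
  ',' = 0x2C → acc = 0x73
  '0' = 0x30 → acc = 0x43
  ',' = 0x2C → acc = 0x6F
  '3' = 0x33 → acc = 0x5C
  '4' = 0x34 → acc = 0x68
Checksum = 0x68.

68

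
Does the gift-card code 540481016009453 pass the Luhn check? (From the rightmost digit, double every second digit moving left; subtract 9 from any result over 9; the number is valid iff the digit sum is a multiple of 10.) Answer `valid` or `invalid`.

invalid

From the right, keep odd positions and double even positions (subtract 9 from any doubled value over 9):
  doubled (positions 2,4,...): 1 9 0 2 2 8 8 → sum 30
  kept (positions 1,3,...): 3 4 0 6 0 8 0 5 → sum 26
Total = 56.
56 mod 10 = 6, so the number is invalid.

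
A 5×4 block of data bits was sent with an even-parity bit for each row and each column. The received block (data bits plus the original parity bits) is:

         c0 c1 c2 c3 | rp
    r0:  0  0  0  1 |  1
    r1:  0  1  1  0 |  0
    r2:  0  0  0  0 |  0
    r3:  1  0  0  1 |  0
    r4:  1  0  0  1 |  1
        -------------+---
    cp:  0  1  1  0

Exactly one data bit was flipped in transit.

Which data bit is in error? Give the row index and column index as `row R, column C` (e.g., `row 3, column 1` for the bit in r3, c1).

Recompute each row's even parity and compare to rp:
  r0: data parity 1, sent rp 1 → ok
  r1: data parity 0, sent rp 0 → ok
  r2: data parity 0, sent rp 0 → ok
  r3: data parity 0, sent rp 0 → ok
  r4: data parity 0, sent rp 1 → mismatch
Recompute each column's even parity and compare to cp:
  c0: data parity 0, sent cp 0 → ok
  c1: data parity 1, sent cp 1 → ok
  c2: data parity 1, sent cp 1 → ok
  c3: data parity 1, sent cp 0 → mismatch
Exactly one row (r4) and one column (c3) fail → the flipped bit is at their intersection.

row 4, column 3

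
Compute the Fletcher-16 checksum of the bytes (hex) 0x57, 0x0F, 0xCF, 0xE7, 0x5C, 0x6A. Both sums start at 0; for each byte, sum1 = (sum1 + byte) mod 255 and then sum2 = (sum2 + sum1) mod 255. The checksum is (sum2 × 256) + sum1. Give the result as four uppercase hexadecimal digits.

Running sums (mod 255):
  after byte 0 (0x57): sum1=87, sum2=87
  after byte 1 (0x0F): sum1=102, sum2=189
  after byte 2 (0xCF): sum1=54, sum2=243
  after byte 3 (0xE7): sum1=30, sum2=18
  after byte 4 (0x5C): sum1=122, sum2=140
  after byte 5 (0x6A): sum1=228, sum2=113
Checksum = sum2·256 + sum1 = 113·256 + 228 = 29156 = 0x71E4.

71E4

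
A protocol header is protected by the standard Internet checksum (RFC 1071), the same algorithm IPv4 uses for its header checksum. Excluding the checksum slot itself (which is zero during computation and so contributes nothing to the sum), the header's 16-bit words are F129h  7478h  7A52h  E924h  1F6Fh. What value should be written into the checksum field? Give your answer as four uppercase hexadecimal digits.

1777

One's-complement addition (fold any carry out of bit 15 back into bit 0):
  0xF129 + 0x7478 = 0x165A1 → wrap carry → 0x65A2
  0x65A2 + 0x7A52 = 0x0DFF4
  0xDFF4 + 0xE924 = 0x1C918 → wrap carry → 0xC919
  0xC919 + 0x1F6F = 0x0E888
One's-complement sum = 0xE888.
Checksum = ~0xE888 & 0xFFFF = 0x1777.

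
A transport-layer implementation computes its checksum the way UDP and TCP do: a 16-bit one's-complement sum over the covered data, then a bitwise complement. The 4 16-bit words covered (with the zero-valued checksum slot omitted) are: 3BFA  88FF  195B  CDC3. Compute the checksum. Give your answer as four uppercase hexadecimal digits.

One's-complement addition (fold any carry out of bit 15 back into bit 0):
  0x3BFA + 0x88FF = 0x0C4F9
  0xC4F9 + 0x195B = 0x0DE54
  0xDE54 + 0xCDC3 = 0x1AC17 → wrap carry → 0xAC18
One's-complement sum = 0xAC18.
Checksum = ~0xAC18 & 0xFFFF = 0x53E7.

53E7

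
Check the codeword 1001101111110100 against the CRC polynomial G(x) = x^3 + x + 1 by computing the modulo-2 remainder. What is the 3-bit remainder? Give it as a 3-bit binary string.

Modulo-2 division of 1001101111110100 by 1011:
  pos 0: 1001 XOR 1011 = 0010
  pos 2: 1010 XOR 1011 = 0001
  pos 5: 1111 XOR 1011 = 0100
  pos 6: 1001 XOR 1011 = 0010
  pos 8: 1011 XOR 1011 = 0000
Remainder = 100 (nonzero — an error is detected).

100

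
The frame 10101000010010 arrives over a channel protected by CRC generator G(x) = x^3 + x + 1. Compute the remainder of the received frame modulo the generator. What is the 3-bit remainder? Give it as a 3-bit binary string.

Modulo-2 division of 10101000010010 by 1011:
  pos 0: 1010 XOR 1011 = 0001
  pos 3: 1100 XOR 1011 = 0111
  pos 4: 1110 XOR 1011 = 0101
  pos 5: 1010 XOR 1011 = 0001
  pos 8: 1100 XOR 1011 = 0111
  pos 9: 1111 XOR 1011 = 0100
  pos 10: 1000 XOR 1011 = 0011
Remainder = 011 (nonzero — an error is detected).

011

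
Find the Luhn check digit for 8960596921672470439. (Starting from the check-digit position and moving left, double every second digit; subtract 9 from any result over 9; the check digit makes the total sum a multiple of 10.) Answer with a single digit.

Partial digits right→left: 9 3 4 0 7 4 2 7 6 1 2 9 6 9 5 0 6 9 8
Double every second digit counting from the check-digit position (so the 1st, 3rd, 5th, ... of the partial from the right).
  doubled (with −9 where >9): 9 8 5 4 3 4 3 1 3 7 → sum 47
  kept as-is: 3 0 4 7 1 9 9 0 9 → sum 42
Total = 47 + 42 = 89.
Check digit = (10 − (89 mod 10)) mod 10 = 1.

1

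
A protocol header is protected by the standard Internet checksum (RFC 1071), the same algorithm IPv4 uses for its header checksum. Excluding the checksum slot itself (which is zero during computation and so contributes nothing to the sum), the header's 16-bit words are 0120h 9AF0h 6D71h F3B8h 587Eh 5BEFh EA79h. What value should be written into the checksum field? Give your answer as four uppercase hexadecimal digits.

63DD

One's-complement addition (fold any carry out of bit 15 back into bit 0):
  0x0120 + 0x9AF0 = 0x09C10
  0x9C10 + 0x6D71 = 0x10981 → wrap carry → 0x0982
  0x0982 + 0xF3B8 = 0x0FD3A
  0xFD3A + 0x587E = 0x155B8 → wrap carry → 0x55B9
  0x55B9 + 0x5BEF = 0x0B1A8
  0xB1A8 + 0xEA79 = 0x19C21 → wrap carry → 0x9C22
One's-complement sum = 0x9C22.
Checksum = ~0x9C22 & 0xFFFF = 0x63DD.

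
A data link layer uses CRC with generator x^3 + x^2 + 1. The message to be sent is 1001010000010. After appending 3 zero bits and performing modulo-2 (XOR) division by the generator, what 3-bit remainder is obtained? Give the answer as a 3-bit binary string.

Append 3 zeros: 1001010000010000. Divide by 1101 (XOR where the leading bit is 1):
  pos 0: 1001 XOR 1101 = 0100
  pos 1: 1000 XOR 1101 = 0101
  pos 2: 1011 XOR 1101 = 0110
  pos 3: 1100 XOR 1101 = 0001
  pos 6: 1000 XOR 1101 = 0101
  pos 7: 1010 XOR 1101 = 0111
  pos 8: 1111 XOR 1101 = 0010
  pos 10: 1000 XOR 1101 = 0101
  pos 11: 1010 XOR 1101 = 0111
  pos 12: 1110 XOR 1101 = 0011
Remainder (last 3 bits) = 011. This is the CRC / FCS.

011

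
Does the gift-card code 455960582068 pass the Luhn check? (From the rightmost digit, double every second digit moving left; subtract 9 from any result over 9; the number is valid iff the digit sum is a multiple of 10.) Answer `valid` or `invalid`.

valid

From the right, keep odd positions and double even positions (subtract 9 from any doubled value over 9):
  doubled (positions 2,4,...): 3 4 1 3 1 8 → sum 20
  kept (positions 1,3,...): 8 0 8 0 9 5 → sum 30
Total = 50.
50 mod 10 = 0, so the number is valid.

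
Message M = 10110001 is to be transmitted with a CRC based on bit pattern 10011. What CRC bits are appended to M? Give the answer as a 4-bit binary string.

Append 4 zeros: 101100010000. Divide by 10011 (XOR where the leading bit is 1):
  pos 0: 10110 XOR 10011 = 00101
  pos 2: 10100 XOR 10011 = 00111
  pos 4: 11110 XOR 10011 = 01101
  pos 5: 11010 XOR 10011 = 01001
  pos 6: 10010 XOR 10011 = 00001
Remainder (last 4 bits) = 0010. This is the CRC / FCS.

0010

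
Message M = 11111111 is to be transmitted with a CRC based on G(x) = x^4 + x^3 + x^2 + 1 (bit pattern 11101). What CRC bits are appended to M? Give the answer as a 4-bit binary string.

Append 4 zeros: 111111110000. Divide by 11101 (XOR where the leading bit is 1):
  pos 0: 11111 XOR 11101 = 00010
  pos 3: 10111 XOR 11101 = 01010
  pos 4: 10100 XOR 11101 = 01001
  pos 5: 10010 XOR 11101 = 01111
  pos 6: 11110 XOR 11101 = 00011
Remainder (last 4 bits) = 0110. This is the CRC / FCS.

0110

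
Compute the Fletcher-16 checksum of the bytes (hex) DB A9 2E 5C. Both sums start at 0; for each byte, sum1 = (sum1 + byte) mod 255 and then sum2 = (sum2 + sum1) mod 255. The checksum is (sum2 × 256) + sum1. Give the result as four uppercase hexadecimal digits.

Running sums (mod 255):
  after byte 0 (DB): sum1=219, sum2=219
  after byte 1 (A9): sum1=133, sum2=97
  after byte 2 (2E): sum1=179, sum2=21
  after byte 3 (5C): sum1=16, sum2=37
Checksum = sum2·256 + sum1 = 37·256 + 16 = 9488 = 0x2510.

2510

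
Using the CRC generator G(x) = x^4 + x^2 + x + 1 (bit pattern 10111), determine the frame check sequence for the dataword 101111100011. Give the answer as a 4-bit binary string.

Append 4 zeros: 1011111000110000. Divide by 10111 (XOR where the leading bit is 1):
  pos 0: 10111 XOR 10111 = 00000
  pos 5: 11000 XOR 10111 = 01111
  pos 6: 11111 XOR 10111 = 01000
  pos 7: 10001 XOR 10111 = 00110
  pos 9: 11000 XOR 10111 = 01111
  pos 10: 11110 XOR 10111 = 01001
  pos 11: 10010 XOR 10111 = 00101
Remainder (last 4 bits) = 0101. This is the CRC / FCS.

0101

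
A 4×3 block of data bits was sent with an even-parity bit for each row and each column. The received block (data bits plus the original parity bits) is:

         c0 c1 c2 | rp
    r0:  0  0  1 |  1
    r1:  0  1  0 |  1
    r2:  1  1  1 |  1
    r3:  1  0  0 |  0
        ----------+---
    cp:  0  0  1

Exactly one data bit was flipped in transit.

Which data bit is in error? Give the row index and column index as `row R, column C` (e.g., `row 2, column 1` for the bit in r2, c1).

row 3, column 2

Recompute each row's even parity and compare to rp:
  r0: data parity 1, sent rp 1 → ok
  r1: data parity 1, sent rp 1 → ok
  r2: data parity 1, sent rp 1 → ok
  r3: data parity 1, sent rp 0 → mismatch
Recompute each column's even parity and compare to cp:
  c0: data parity 0, sent cp 0 → ok
  c1: data parity 0, sent cp 0 → ok
  c2: data parity 0, sent cp 1 → mismatch
Exactly one row (r3) and one column (c2) fail → the flipped bit is at their intersection.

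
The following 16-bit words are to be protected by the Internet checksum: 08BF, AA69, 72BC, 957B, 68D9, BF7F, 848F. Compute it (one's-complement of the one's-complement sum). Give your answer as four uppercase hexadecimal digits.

One's-complement addition (fold any carry out of bit 15 back into bit 0):
  0x08BF + 0xAA69 = 0x0B328
  0xB328 + 0x72BC = 0x125E4 → wrap carry → 0x25E5
  0x25E5 + 0x957B = 0x0BB60
  0xBB60 + 0x68D9 = 0x12439 → wrap carry → 0x243A
  0x243A + 0xBF7F = 0x0E3B9
  0xE3B9 + 0x848F = 0x16848 → wrap carry → 0x6849
One's-complement sum = 0x6849.
Checksum = ~0x6849 & 0xFFFF = 0x97B6.

97B6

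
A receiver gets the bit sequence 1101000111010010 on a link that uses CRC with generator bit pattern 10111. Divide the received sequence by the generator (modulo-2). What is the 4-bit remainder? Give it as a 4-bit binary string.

0000

Modulo-2 division of 1101000111010010 by 10111:
  pos 0: 11010 XOR 10111 = 01101
  pos 1: 11010 XOR 10111 = 01101
  pos 2: 11010 XOR 10111 = 01101
  pos 3: 11011 XOR 10111 = 01100
  pos 4: 11001 XOR 10111 = 01110
  pos 5: 11101 XOR 10111 = 01010
  pos 6: 10100 XOR 10111 = 00011
  pos 9: 11100 XOR 10111 = 01011
  pos 10: 10111 XOR 10111 = 00000
Remainder = 0000 (zero — the frame passes the CRC check).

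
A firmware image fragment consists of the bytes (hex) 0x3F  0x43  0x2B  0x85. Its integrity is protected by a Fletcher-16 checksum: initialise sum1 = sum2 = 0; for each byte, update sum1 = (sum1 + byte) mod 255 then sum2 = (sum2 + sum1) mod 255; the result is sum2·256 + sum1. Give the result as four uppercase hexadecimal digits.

A233

Running sums (mod 255):
  after byte 0 (0x3F): sum1=63, sum2=63
  after byte 1 (0x43): sum1=130, sum2=193
  after byte 2 (0x2B): sum1=173, sum2=111
  after byte 3 (0x85): sum1=51, sum2=162
Checksum = sum2·256 + sum1 = 162·256 + 51 = 41523 = 0xA233.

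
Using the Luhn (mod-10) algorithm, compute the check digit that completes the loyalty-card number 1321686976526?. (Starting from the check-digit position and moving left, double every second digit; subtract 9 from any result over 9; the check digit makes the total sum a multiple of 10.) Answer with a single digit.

Partial digits right→left: 6 2 5 6 7 9 6 8 6 1 2 3 1
Double every second digit counting from the check-digit position (so the 1st, 3rd, 5th, ... of the partial from the right).
  doubled (with −9 where >9): 3 1 5 3 3 4 2 → sum 21
  kept as-is: 2 6 9 8 1 3 → sum 29
Total = 21 + 29 = 50.
Check digit = (10 − (50 mod 10)) mod 10 = 0.

0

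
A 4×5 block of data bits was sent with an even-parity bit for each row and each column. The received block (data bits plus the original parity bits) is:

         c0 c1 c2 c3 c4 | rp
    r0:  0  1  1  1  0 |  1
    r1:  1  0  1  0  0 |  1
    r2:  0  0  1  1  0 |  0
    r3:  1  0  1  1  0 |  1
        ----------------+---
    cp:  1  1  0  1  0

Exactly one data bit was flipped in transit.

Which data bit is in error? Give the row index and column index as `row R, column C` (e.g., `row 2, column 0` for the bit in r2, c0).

row 1, column 0

Recompute each row's even parity and compare to rp:
  r0: data parity 1, sent rp 1 → ok
  r1: data parity 0, sent rp 1 → mismatch
  r2: data parity 0, sent rp 0 → ok
  r3: data parity 1, sent rp 1 → ok
Recompute each column's even parity and compare to cp:
  c0: data parity 0, sent cp 1 → mismatch
  c1: data parity 1, sent cp 1 → ok
  c2: data parity 0, sent cp 0 → ok
  c3: data parity 1, sent cp 1 → ok
  c4: data parity 0, sent cp 0 → ok
Exactly one row (r1) and one column (c0) fail → the flipped bit is at their intersection.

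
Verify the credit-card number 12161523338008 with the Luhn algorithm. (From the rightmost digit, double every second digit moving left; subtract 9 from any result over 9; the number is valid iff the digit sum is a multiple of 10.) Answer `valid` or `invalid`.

From the right, keep odd positions and double even positions (subtract 9 from any doubled value over 9):
  doubled (positions 2,4,...): 0 7 6 4 2 2 2 → sum 23
  kept (positions 1,3,...): 8 0 3 3 5 6 2 → sum 27
Total = 50.
50 mod 10 = 0, so the number is valid.

valid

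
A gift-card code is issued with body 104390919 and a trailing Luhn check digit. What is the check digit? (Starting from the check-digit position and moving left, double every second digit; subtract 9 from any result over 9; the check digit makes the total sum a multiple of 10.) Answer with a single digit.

Partial digits right→left: 9 1 9 0 9 3 4 0 1
Double every second digit counting from the check-digit position (so the 1st, 3rd, 5th, ... of the partial from the right).
  doubled (with −9 where >9): 9 9 9 8 2 → sum 37
  kept as-is: 1 0 3 0 → sum 4
Total = 37 + 4 = 41.
Check digit = (10 − (41 mod 10)) mod 10 = 9.

9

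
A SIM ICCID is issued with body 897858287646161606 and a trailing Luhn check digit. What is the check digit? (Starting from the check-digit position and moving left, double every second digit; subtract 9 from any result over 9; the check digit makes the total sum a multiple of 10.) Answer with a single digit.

Partial digits right→left: 6 0 6 1 6 1 6 4 6 7 8 2 8 5 8 7 9 8
Double every second digit counting from the check-digit position (so the 1st, 3rd, 5th, ... of the partial from the right).
  doubled (with −9 where >9): 3 3 3 3 3 7 7 7 9 → sum 45
  kept as-is: 0 1 1 4 7 2 5 7 8 → sum 35
Total = 45 + 35 = 80.
Check digit = (10 − (80 mod 10)) mod 10 = 0.

0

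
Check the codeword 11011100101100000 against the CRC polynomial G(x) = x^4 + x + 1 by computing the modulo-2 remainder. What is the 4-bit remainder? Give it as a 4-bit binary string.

0000

Modulo-2 division of 11011100101100000 by 10011:
  pos 0: 11011 XOR 10011 = 01000
  pos 1: 10001 XOR 10011 = 00010
  pos 4: 10001 XOR 10011 = 00010
  pos 7: 10011 XOR 10011 = 00000
Remainder = 0000 (zero — the frame passes the CRC check).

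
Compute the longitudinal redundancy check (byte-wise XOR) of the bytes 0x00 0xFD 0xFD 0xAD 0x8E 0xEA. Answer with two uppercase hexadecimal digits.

XOR the bytes together:
  start with 0x00
  0x00 ⊕ 0xFD = 0xFD
  0xFD ⊕ 0xFD = 0x00
  0x00 ⊕ 0xAD = 0xAD
  0xAD ⊕ 0x8E = 0x23
  0x23 ⊕ 0xEA = 0xC9

C9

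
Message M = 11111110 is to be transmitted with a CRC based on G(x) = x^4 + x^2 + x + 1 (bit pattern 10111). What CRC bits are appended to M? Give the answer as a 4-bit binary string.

1101

Append 4 zeros: 111111100000. Divide by 10111 (XOR where the leading bit is 1):
  pos 0: 11111 XOR 10111 = 01000
  pos 1: 10001 XOR 10111 = 00110
  pos 3: 11010 XOR 10111 = 01101
  pos 4: 11010 XOR 10111 = 01101
  pos 5: 11010 XOR 10111 = 01101
  pos 6: 11010 XOR 10111 = 01101
  pos 7: 11010 XOR 10111 = 01101
Remainder (last 4 bits) = 1101. This is the CRC / FCS.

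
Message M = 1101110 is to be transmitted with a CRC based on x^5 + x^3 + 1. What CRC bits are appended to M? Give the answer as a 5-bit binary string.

Append 5 zeros: 110111000000. Divide by 101001 (XOR where the leading bit is 1):
  pos 0: 110111 XOR 101001 = 011110
  pos 1: 111100 XOR 101001 = 010101
  pos 2: 101010 XOR 101001 = 000011
  pos 6: 110000 XOR 101001 = 011001
Remainder (last 5 bits) = 11001. This is the CRC / FCS.

11001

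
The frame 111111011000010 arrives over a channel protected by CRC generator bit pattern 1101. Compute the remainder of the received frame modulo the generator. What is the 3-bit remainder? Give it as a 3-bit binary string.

Modulo-2 division of 111111011000010 by 1101:
  pos 0: 1111 XOR 1101 = 0010
  pos 2: 1011 XOR 1101 = 0110
  pos 3: 1100 XOR 1101 = 0001
  pos 6: 1110 XOR 1101 = 0011
  pos 8: 1100 XOR 1101 = 0001
  pos 11: 1010 XOR 1101 = 0111
Remainder = 111 (nonzero — an error is detected).

111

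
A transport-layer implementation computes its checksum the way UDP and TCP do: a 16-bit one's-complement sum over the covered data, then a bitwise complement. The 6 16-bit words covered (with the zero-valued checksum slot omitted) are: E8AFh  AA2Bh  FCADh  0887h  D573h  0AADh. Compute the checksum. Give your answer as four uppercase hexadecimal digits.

One's-complement addition (fold any carry out of bit 15 back into bit 0):
  0xE8AF + 0xAA2B = 0x192DA → wrap carry → 0x92DB
  0x92DB + 0xFCAD = 0x18F88 → wrap carry → 0x8F89
  0x8F89 + 0x0887 = 0x09810
  0x9810 + 0xD573 = 0x16D83 → wrap carry → 0x6D84
  0x6D84 + 0x0AAD = 0x07831
One's-complement sum = 0x7831.
Checksum = ~0x7831 & 0xFFFF = 0x87CE.

87CE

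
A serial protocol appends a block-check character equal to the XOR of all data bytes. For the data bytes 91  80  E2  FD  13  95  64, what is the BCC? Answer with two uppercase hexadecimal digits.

EC

XOR the bytes together:
  start with 0x91
  0x91 ⊕ 0x80 = 0x11
  0x11 ⊕ 0xE2 = 0xF3
  0xF3 ⊕ 0xFD = 0x0E
  0x0E ⊕ 0x13 = 0x1D
  0x1D ⊕ 0x95 = 0x88
  0x88 ⊕ 0x64 = 0xEC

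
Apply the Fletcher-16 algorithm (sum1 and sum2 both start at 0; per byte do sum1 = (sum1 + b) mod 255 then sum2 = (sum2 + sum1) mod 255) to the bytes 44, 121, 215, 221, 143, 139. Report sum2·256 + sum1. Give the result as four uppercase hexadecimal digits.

0C76

Running sums (mod 255):
  after byte 0 (44): sum1=44, sum2=44
  after byte 1 (121): sum1=165, sum2=209
  after byte 2 (215): sum1=125, sum2=79
  after byte 3 (221): sum1=91, sum2=170
  after byte 4 (143): sum1=234, sum2=149
  after byte 5 (139): sum1=118, sum2=12
Checksum = sum2·256 + sum1 = 12·256 + 118 = 3190 = 0x0C76.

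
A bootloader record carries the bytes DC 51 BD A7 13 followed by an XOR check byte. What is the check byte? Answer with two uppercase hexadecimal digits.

XOR the bytes together:
  start with 0xDC
  0xDC ⊕ 0x51 = 0x8D
  0x8D ⊕ 0xBD = 0x30
  0x30 ⊕ 0xA7 = 0x97
  0x97 ⊕ 0x13 = 0x84

84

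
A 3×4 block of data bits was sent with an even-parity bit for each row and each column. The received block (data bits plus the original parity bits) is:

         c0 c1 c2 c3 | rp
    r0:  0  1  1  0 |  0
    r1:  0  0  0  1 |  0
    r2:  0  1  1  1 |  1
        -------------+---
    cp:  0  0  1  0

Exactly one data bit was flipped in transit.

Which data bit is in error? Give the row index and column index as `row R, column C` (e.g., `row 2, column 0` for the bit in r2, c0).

Recompute each row's even parity and compare to rp:
  r0: data parity 0, sent rp 0 → ok
  r1: data parity 1, sent rp 0 → mismatch
  r2: data parity 1, sent rp 1 → ok
Recompute each column's even parity and compare to cp:
  c0: data parity 0, sent cp 0 → ok
  c1: data parity 0, sent cp 0 → ok
  c2: data parity 0, sent cp 1 → mismatch
  c3: data parity 0, sent cp 0 → ok
Exactly one row (r1) and one column (c2) fail → the flipped bit is at their intersection.

row 1, column 2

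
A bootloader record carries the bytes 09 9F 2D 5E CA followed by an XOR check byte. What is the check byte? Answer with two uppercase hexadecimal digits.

XOR the bytes together:
  start with 0x09
  0x09 ⊕ 0x9F = 0x96
  0x96 ⊕ 0x2D = 0xBB
  0xBB ⊕ 0x5E = 0xE5
  0xE5 ⊕ 0xCA = 0x2F

2F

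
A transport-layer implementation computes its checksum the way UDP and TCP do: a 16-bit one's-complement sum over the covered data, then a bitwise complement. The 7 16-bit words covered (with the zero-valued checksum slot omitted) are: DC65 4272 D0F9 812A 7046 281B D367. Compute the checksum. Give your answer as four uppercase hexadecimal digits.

233A

One's-complement addition (fold any carry out of bit 15 back into bit 0):
  0xDC65 + 0x4272 = 0x11ED7 → wrap carry → 0x1ED8
  0x1ED8 + 0xD0F9 = 0x0EFD1
  0xEFD1 + 0x812A = 0x170FB → wrap carry → 0x70FC
  0x70FC + 0x7046 = 0x0E142
  0xE142 + 0x281B = 0x1095D → wrap carry → 0x095E
  0x095E + 0xD367 = 0x0DCC5
One's-complement sum = 0xDCC5.
Checksum = ~0xDCC5 & 0xFFFF = 0x233A.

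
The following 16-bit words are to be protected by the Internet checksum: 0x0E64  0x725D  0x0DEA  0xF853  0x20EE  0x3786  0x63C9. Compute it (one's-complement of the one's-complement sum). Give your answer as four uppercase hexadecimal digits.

One's-complement addition (fold any carry out of bit 15 back into bit 0):
  0x0E64 + 0x725D = 0x080C1
  0x80C1 + 0x0DEA = 0x08EAB
  0x8EAB + 0xF853 = 0x186FE → wrap carry → 0x86FF
  0x86FF + 0x20EE = 0x0A7ED
  0xA7ED + 0x3786 = 0x0DF73
  0xDF73 + 0x63C9 = 0x1433C → wrap carry → 0x433D
One's-complement sum = 0x433D.
Checksum = ~0x433D & 0xFFFF = 0xBCC2.

BCC2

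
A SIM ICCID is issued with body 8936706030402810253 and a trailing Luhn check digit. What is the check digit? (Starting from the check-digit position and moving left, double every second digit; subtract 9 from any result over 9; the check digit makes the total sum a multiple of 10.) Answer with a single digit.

Partial digits right→left: 3 5 2 0 1 8 2 0 4 0 3 0 6 0 7 6 3 9 8
Double every second digit counting from the check-digit position (so the 1st, 3rd, 5th, ... of the partial from the right).
  doubled (with −9 where >9): 6 4 2 4 8 6 3 5 6 7 → sum 51
  kept as-is: 5 0 8 0 0 0 0 6 9 → sum 28
Total = 51 + 28 = 79.
Check digit = (10 − (79 mod 10)) mod 10 = 1.

1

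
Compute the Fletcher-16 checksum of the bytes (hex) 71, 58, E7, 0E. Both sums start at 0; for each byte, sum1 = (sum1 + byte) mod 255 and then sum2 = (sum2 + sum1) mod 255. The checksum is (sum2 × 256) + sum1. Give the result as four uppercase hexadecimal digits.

Running sums (mod 255):
  after byte 0 (71): sum1=113, sum2=113
  after byte 1 (58): sum1=201, sum2=59
  after byte 2 (E7): sum1=177, sum2=236
  after byte 3 (0E): sum1=191, sum2=172
Checksum = sum2·256 + sum1 = 172·256 + 191 = 44223 = 0xACBF.

ACBF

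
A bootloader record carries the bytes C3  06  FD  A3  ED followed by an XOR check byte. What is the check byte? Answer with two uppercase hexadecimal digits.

76

XOR the bytes together:
  start with 0xC3
  0xC3 ⊕ 0x06 = 0xC5
  0xC5 ⊕ 0xFD = 0x38
  0x38 ⊕ 0xA3 = 0x9B
  0x9B ⊕ 0xED = 0x76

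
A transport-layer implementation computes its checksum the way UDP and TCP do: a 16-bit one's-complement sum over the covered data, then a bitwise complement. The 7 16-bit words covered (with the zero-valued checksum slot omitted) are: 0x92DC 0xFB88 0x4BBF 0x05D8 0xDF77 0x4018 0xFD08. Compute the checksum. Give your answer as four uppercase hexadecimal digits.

One's-complement addition (fold any carry out of bit 15 back into bit 0):
  0x92DC + 0xFB88 = 0x18E64 → wrap carry → 0x8E65
  0x8E65 + 0x4BBF = 0x0DA24
  0xDA24 + 0x05D8 = 0x0DFFC
  0xDFFC + 0xDF77 = 0x1BF73 → wrap carry → 0xBF74
  0xBF74 + 0x4018 = 0x0FF8C
  0xFF8C + 0xFD08 = 0x1FC94 → wrap carry → 0xFC95
One's-complement sum = 0xFC95.
Checksum = ~0xFC95 & 0xFFFF = 0x036A.

036A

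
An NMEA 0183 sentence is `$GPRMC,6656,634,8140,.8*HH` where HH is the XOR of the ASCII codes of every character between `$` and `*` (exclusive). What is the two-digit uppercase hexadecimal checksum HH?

XOR the ASCII codes of the payload characters:
  'G' = 0x47 → acc = 0x47
  'P' = 0x50 → acc = 0x17
  'R' = 0x52 → acc = 0x45
  'M' = 0x4D → acc = 0x08
  'C' = 0x43 → acc = 0x4B
  ',' = 0x2C → acc = 0x67
  '6' = 0x36 → acc = 0x51
  '6' = 0x36 → acc = 0x67
  '5' = 0x35 → acc = 0x52
  '6' = 0x36 → acc = 0x64
  ',' = 0x2C → acc = 0x48
  '6' = 0x36 → acc = 0x7E
  '3' = 0x33 → acc = 0x4D
  '4' = 0x34 → acc = 0x79
  ',' = 0x2C → acc = 0x55
  '8' = 0x38 → acc = 0x6D
  '1' = 0x31 → acc = 0x5C
  '4' = 0x34 → acc = 0x68
  '0' = 0x30 → acc = 0x58
  ',' = 0x2C → acc = 0x74
  '.' = 0x2E → acc = 0x5A
  '8' = 0x38 → acc = 0x62
Checksum = 0x62.

62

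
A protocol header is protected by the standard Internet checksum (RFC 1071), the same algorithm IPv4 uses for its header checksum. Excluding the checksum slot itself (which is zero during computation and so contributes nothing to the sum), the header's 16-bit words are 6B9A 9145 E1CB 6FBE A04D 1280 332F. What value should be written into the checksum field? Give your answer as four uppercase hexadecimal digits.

CB98

One's-complement addition (fold any carry out of bit 15 back into bit 0):
  0x6B9A + 0x9145 = 0x0FCDF
  0xFCDF + 0xE1CB = 0x1DEAA → wrap carry → 0xDEAB
  0xDEAB + 0x6FBE = 0x14E69 → wrap carry → 0x4E6A
  0x4E6A + 0xA04D = 0x0EEB7
  0xEEB7 + 0x1280 = 0x10137 → wrap carry → 0x0138
  0x0138 + 0x332F = 0x03467
One's-complement sum = 0x3467.
Checksum = ~0x3467 & 0xFFFF = 0xCB98.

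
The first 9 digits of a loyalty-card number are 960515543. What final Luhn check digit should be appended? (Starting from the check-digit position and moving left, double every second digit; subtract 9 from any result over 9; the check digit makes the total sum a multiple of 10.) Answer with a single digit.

Partial digits right→left: 3 4 5 5 1 5 0 6 9
Double every second digit counting from the check-digit position (so the 1st, 3rd, 5th, ... of the partial from the right).
  doubled (with −9 where >9): 6 1 2 0 9 → sum 18
  kept as-is: 4 5 5 6 → sum 20
Total = 18 + 20 = 38.
Check digit = (10 − (38 mod 10)) mod 10 = 2.

2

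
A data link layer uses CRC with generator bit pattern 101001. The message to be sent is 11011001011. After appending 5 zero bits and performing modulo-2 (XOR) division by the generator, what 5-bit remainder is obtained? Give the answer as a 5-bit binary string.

Append 5 zeros: 1101100101100000. Divide by 101001 (XOR where the leading bit is 1):
  pos 0: 110110 XOR 101001 = 011111
  pos 1: 111110 XOR 101001 = 010111
  pos 2: 101111 XOR 101001 = 000110
  pos 5: 110011 XOR 101001 = 011010
  pos 6: 110100 XOR 101001 = 011101
  pos 7: 111010 XOR 101001 = 010011
  pos 8: 100110 XOR 101001 = 001111
  pos 10: 111100 XOR 101001 = 010101
Remainder (last 5 bits) = 10101. This is the CRC / FCS.

10101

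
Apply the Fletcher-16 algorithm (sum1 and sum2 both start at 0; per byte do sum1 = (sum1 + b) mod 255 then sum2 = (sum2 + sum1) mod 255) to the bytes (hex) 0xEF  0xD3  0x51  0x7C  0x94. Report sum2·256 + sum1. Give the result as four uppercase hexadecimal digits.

Running sums (mod 255):
  after byte 0 (0xEF): sum1=239, sum2=239
  after byte 1 (0xD3): sum1=195, sum2=179
  after byte 2 (0x51): sum1=21, sum2=200
  after byte 3 (0x7C): sum1=145, sum2=90
  after byte 4 (0x94): sum1=38, sum2=128
Checksum = sum2·256 + sum1 = 128·256 + 38 = 32806 = 0x8026.

8026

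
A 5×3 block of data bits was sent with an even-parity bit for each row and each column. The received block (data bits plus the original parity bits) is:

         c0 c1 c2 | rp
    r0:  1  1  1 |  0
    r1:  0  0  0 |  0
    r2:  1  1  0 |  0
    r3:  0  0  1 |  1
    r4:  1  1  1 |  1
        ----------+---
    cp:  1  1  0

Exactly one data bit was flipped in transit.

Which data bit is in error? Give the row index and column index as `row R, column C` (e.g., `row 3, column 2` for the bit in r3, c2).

row 0, column 2

Recompute each row's even parity and compare to rp:
  r0: data parity 1, sent rp 0 → mismatch
  r1: data parity 0, sent rp 0 → ok
  r2: data parity 0, sent rp 0 → ok
  r3: data parity 1, sent rp 1 → ok
  r4: data parity 1, sent rp 1 → ok
Recompute each column's even parity and compare to cp:
  c0: data parity 1, sent cp 1 → ok
  c1: data parity 1, sent cp 1 → ok
  c2: data parity 1, sent cp 0 → mismatch
Exactly one row (r0) and one column (c2) fail → the flipped bit is at their intersection.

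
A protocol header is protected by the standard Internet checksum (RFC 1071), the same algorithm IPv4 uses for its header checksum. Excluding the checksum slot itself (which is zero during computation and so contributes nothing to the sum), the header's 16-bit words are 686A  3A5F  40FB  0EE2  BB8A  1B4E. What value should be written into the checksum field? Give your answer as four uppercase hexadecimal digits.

3680

One's-complement addition (fold any carry out of bit 15 back into bit 0):
  0x686A + 0x3A5F = 0x0A2C9
  0xA2C9 + 0x40FB = 0x0E3C4
  0xE3C4 + 0x0EE2 = 0x0F2A6
  0xF2A6 + 0xBB8A = 0x1AE30 → wrap carry → 0xAE31
  0xAE31 + 0x1B4E = 0x0C97F
One's-complement sum = 0xC97F.
Checksum = ~0xC97F & 0xFFFF = 0x3680.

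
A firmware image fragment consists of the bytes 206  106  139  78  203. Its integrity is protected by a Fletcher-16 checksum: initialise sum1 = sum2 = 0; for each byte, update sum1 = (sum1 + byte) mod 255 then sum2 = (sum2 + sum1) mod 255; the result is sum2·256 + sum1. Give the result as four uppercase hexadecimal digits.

BEDE

Running sums (mod 255):
  after byte 0 (206): sum1=206, sum2=206
  after byte 1 (106): sum1=57, sum2=8
  after byte 2 (139): sum1=196, sum2=204
  after byte 3 (78): sum1=19, sum2=223
  after byte 4 (203): sum1=222, sum2=190
Checksum = sum2·256 + sum1 = 190·256 + 222 = 48862 = 0xBEDE.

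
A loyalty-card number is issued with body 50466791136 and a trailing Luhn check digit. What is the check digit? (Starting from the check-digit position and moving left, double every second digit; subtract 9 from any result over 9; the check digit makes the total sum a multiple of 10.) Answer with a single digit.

Partial digits right→left: 6 3 1 1 9 7 6 6 4 0 5
Double every second digit counting from the check-digit position (so the 1st, 3rd, 5th, ... of the partial from the right).
  doubled (with −9 where >9): 3 2 9 3 8 1 → sum 26
  kept as-is: 3 1 7 6 0 → sum 17
Total = 26 + 17 = 43.
Check digit = (10 − (43 mod 10)) mod 10 = 7.

7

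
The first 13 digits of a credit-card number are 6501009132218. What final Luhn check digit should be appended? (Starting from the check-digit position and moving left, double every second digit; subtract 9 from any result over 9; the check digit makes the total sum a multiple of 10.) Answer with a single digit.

Partial digits right→left: 8 1 2 2 3 1 9 0 0 1 0 5 6
Double every second digit counting from the check-digit position (so the 1st, 3rd, 5th, ... of the partial from the right).
  doubled (with −9 where >9): 7 4 6 9 0 0 3 → sum 29
  kept as-is: 1 2 1 0 1 5 → sum 10
Total = 29 + 10 = 39.
Check digit = (10 − (39 mod 10)) mod 10 = 1.

1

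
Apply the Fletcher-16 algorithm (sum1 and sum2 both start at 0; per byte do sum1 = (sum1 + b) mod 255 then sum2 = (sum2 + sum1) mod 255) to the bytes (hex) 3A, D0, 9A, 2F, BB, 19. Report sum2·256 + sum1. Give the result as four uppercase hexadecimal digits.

Running sums (mod 255):
  after byte 0 (3A): sum1=58, sum2=58
  after byte 1 (D0): sum1=11, sum2=69
  after byte 2 (9A): sum1=165, sum2=234
  after byte 3 (2F): sum1=212, sum2=191
  after byte 4 (BB): sum1=144, sum2=80
  after byte 5 (19): sum1=169, sum2=249
Checksum = sum2·256 + sum1 = 249·256 + 169 = 63913 = 0xF9A9.

F9A9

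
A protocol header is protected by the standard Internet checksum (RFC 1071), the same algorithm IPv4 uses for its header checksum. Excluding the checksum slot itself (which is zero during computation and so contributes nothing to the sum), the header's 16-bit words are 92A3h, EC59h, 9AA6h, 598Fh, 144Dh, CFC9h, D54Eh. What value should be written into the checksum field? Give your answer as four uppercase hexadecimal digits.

D366

One's-complement addition (fold any carry out of bit 15 back into bit 0):
  0x92A3 + 0xEC59 = 0x17EFC → wrap carry → 0x7EFD
  0x7EFD + 0x9AA6 = 0x119A3 → wrap carry → 0x19A4
  0x19A4 + 0x598F = 0x07333
  0x7333 + 0x144D = 0x08780
  0x8780 + 0xCFC9 = 0x15749 → wrap carry → 0x574A
  0x574A + 0xD54E = 0x12C98 → wrap carry → 0x2C99
One's-complement sum = 0x2C99.
Checksum = ~0x2C99 & 0xFFFF = 0xD366.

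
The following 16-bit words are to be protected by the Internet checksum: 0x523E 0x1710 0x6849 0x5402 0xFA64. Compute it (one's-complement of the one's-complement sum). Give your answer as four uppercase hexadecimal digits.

One's-complement addition (fold any carry out of bit 15 back into bit 0):
  0x523E + 0x1710 = 0x0694E
  0x694E + 0x6849 = 0x0D197
  0xD197 + 0x5402 = 0x12599 → wrap carry → 0x259A
  0x259A + 0xFA64 = 0x11FFE → wrap carry → 0x1FFF
One's-complement sum = 0x1FFF.
Checksum = ~0x1FFF & 0xFFFF = 0xE000.

E000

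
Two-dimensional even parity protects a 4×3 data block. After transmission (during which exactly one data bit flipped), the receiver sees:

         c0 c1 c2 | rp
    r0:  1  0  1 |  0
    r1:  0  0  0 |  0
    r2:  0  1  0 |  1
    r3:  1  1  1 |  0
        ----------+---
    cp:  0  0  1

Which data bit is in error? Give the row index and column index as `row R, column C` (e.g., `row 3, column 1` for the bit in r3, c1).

Recompute each row's even parity and compare to rp:
  r0: data parity 0, sent rp 0 → ok
  r1: data parity 0, sent rp 0 → ok
  r2: data parity 1, sent rp 1 → ok
  r3: data parity 1, sent rp 0 → mismatch
Recompute each column's even parity and compare to cp:
  c0: data parity 0, sent cp 0 → ok
  c1: data parity 0, sent cp 0 → ok
  c2: data parity 0, sent cp 1 → mismatch
Exactly one row (r3) and one column (c2) fail → the flipped bit is at their intersection.

row 3, column 2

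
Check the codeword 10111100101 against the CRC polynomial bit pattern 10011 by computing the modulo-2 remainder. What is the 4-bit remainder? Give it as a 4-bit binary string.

0110

Modulo-2 division of 10111100101 by 10011:
  pos 0: 10111 XOR 10011 = 00100
  pos 2: 10010 XOR 10011 = 00001
  pos 6: 10101 XOR 10011 = 00110
Remainder = 0110 (nonzero — an error is detected).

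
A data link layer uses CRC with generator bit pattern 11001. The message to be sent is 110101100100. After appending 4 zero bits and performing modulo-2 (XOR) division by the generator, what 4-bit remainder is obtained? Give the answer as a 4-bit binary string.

1110

Append 4 zeros: 1101011001000000. Divide by 11001 (XOR where the leading bit is 1):
  pos 0: 11010 XOR 11001 = 00011
  pos 3: 11110 XOR 11001 = 00111
  pos 5: 11101 XOR 11001 = 00100
  pos 7: 10000 XOR 11001 = 01001
  pos 8: 10010 XOR 11001 = 01011
  pos 9: 10110 XOR 11001 = 01111
  pos 10: 11110 XOR 11001 = 00111
Remainder (last 4 bits) = 1110. This is the CRC / FCS.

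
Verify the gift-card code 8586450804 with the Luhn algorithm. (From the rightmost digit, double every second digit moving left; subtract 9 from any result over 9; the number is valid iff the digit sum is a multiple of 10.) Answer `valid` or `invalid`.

From the right, keep odd positions and double even positions (subtract 9 from any doubled value over 9):
  doubled (positions 2,4,...): 0 0 8 7 7 → sum 22
  kept (positions 1,3,...): 4 8 5 6 5 → sum 28
Total = 50.
50 mod 10 = 0, so the number is valid.

valid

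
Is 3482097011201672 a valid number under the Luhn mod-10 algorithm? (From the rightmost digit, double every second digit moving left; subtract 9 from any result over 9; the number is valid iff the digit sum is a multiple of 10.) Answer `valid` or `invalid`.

From the right, keep odd positions and double even positions (subtract 9 from any doubled value over 9):
  doubled (positions 2,4,...): 5 2 4 2 5 0 7 6 → sum 31
  kept (positions 1,3,...): 2 6 0 1 0 9 2 4 → sum 24
Total = 55.
55 mod 10 = 5, so the number is invalid.

invalid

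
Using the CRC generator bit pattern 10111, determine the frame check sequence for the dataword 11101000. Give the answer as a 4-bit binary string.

1010

Append 4 zeros: 111010000000. Divide by 10111 (XOR where the leading bit is 1):
  pos 0: 11101 XOR 10111 = 01010
  pos 1: 10100 XOR 10111 = 00011
  pos 4: 11000 XOR 10111 = 01111
  pos 5: 11110 XOR 10111 = 01001
  pos 6: 10010 XOR 10111 = 00101
Remainder (last 4 bits) = 1010. This is the CRC / FCS.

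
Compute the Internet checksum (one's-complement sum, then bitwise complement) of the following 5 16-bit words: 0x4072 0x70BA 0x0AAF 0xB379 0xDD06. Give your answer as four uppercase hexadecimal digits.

One's-complement addition (fold any carry out of bit 15 back into bit 0):
  0x4072 + 0x70BA = 0x0B12C
  0xB12C + 0x0AAF = 0x0BBDB
  0xBBDB + 0xB379 = 0x16F54 → wrap carry → 0x6F55
  0x6F55 + 0xDD06 = 0x14C5B → wrap carry → 0x4C5C
One's-complement sum = 0x4C5C.
Checksum = ~0x4C5C & 0xFFFF = 0xB3A3.

B3A3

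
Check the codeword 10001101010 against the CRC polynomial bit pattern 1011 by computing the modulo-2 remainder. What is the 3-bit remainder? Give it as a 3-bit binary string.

Modulo-2 division of 10001101010 by 1011:
  pos 0: 1000 XOR 1011 = 0011
  pos 2: 1111 XOR 1011 = 0100
  pos 3: 1000 XOR 1011 = 0011
  pos 5: 1110 XOR 1011 = 0101
  pos 6: 1011 XOR 1011 = 0000
Remainder = 000 (zero — the frame passes the CRC check).

000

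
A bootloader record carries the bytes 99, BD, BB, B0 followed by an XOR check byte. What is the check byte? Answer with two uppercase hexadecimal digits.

XOR the bytes together:
  start with 0x99
  0x99 ⊕ 0xBD = 0x24
  0x24 ⊕ 0xBB = 0x9F
  0x9F ⊕ 0xB0 = 0x2F

2F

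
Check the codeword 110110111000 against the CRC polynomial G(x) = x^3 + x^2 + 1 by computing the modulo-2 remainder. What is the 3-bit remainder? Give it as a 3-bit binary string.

000

Modulo-2 division of 110110111000 by 1101:
  pos 0: 1101 XOR 1101 = 0000
  pos 4: 1011 XOR 1101 = 0110
  pos 5: 1101 XOR 1101 = 0000
Remainder = 000 (zero — the frame passes the CRC check).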